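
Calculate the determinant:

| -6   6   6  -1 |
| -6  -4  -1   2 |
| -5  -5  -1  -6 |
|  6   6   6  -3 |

Expand along row 1:
  + (-6) · M_11   where M_11 = det([-4 -1 2; -5 -1 -6; 6 6 -3]) = -153
  − (6) · M_12   where M_12 = det([-6 -1 2; -5 -1 -6; 6 6 -3]) = -231
  + (6) · M_13   where M_13 = det([-6 -4 2; -5 -5 -6; 6 6 -3]) = -102
  − (-1) · M_14   where M_14 = det([-6 -4 -1; -5 -5 -1; 6 6 6]) = 48
det = (+1)·(-6)·(-153) + (-1)·(6)·(-231) + (+1)·(6)·(-102) + (-1)·(-1)·(48) = 1740

1740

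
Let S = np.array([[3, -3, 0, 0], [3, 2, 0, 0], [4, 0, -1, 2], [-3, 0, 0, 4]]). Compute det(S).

S is block lower-triangular with a 2×2 block and a 2×2 block on the diagonal, so its determinant equals the product of the determinants of the diagonal blocks.
det of the 2×2 block = 15
det of the 2×2 block = -4
det = (15)·(-4) = -60

The determinant is -60.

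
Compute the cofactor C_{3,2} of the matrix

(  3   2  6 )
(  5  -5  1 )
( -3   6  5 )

Delete row 3 and column 2; the remaining 2×2 submatrix is [3 6; 5 1].
Its determinant is 3·1 − 6·5 = -27.
The cofactor carries sign (−1)^(3+2) = −1, so C_{3,2} = −(-27) = 27.

The cofactor is 27.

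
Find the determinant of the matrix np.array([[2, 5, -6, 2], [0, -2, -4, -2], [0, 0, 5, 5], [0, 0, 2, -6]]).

The matrix is block upper-triangular with a 2×2 block and a 2×2 block on the diagonal, so its determinant equals the product of the determinants of the diagonal blocks.
det of the 2×2 block = -4
det of the 2×2 block = -40
det = (-4)·(-40) = 160

The determinant is 160.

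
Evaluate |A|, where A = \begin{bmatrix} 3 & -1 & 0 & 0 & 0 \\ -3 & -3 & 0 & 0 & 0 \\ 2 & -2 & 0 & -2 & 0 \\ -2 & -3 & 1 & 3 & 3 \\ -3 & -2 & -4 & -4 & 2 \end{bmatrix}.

|A| = -336

A is block lower-triangular with a 2×2 block and a 3×3 block on the diagonal, so its determinant equals the product of the determinants of the diagonal blocks.
det of the 2×2 block = -12
det of the 3×3 block = 28
det = (-12)·(28) = -336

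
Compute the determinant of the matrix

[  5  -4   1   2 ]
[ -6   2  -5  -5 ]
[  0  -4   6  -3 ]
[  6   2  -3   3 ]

Expand along row 3 (it has 1 zero):
  − (-4) · M_32   where M_32 = det([5 1 2; -6 -5 -5; 6 -3 3]) = -66
  + (6) · M_33   where M_33 = det([5 -4 2; -6 2 -5; 6 2 3]) = 80
  − (-3) · M_34   where M_34 = det([5 -4 1; -6 2 -5; 6 2 -3]) = 188
det = (-1)·(-4)·(-66) + (+1)·(6)·(80) + (-1)·(-3)·(188) = 780

780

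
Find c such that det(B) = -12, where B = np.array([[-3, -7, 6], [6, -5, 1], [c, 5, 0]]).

c = -9

Expanding along the row containing c, det(B) is linear in c: det(B) = (23)·c + (195).
Set (23)·c + (195) = -12  ⇒  (23)·c = -207  ⇒  c = -9.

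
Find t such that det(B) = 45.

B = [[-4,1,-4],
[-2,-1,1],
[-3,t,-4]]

Expanding along the column containing t, det(B) is linear in t: det(B) = (12)·t + (-15).
Set (12)·t + (-15) = 45  ⇒  (12)·t = 60  ⇒  t = 5.

t = 5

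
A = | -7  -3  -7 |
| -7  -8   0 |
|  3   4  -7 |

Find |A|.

|A| = -217

Expand along row 2:
  − (-7) · |-3 -7; 4 -7| = −(-7)·(21 − (-28)) = 343
  + (-8) · |-7 -7; 3 -7| = (-8)·(49 − (-21)) = -560
Sum: (343) + (-560) = -217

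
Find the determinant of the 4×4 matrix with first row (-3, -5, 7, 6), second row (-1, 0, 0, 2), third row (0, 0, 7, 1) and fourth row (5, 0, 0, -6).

-140

Expand along column 2 (it has 3 zeros):
  − (-5) · M_12   where M_12 = det([-1 0 2; 0 7 1; 5 0 -6]) = -28
det = (-1)·(-5)·(-28) = -140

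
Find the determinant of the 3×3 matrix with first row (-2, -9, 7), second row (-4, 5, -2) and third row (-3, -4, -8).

Expand along column 1:
  + (-2) · |5 -2; -4 -8| = (-2)·(-40 − 8) = 96
  − (-4) · |-9 7; -4 -8| = −(-4)·(72 − (-28)) = 400
  + (-3) · |-9 7; 5 -2| = (-3)·(18 − 35) = 51
Sum: (96) + (400) + (51) = 547

547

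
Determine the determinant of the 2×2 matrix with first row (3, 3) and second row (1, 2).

The determinant is 3.

det = 3·2 − 3·1 = 6 − 3 = 3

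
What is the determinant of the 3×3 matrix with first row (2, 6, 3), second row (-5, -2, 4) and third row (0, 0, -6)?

Expand along row 3:
  + (-6) · |2 6; -5 -2| = (-6)·(-4 − (-30)) = -156

-156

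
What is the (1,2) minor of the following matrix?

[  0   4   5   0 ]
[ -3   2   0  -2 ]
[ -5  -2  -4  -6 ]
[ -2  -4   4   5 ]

44

Delete row 1 and column 2; the remaining 3×3 submatrix is [-3 0 -2; -5 -4 -6; -2 4 5].
Its determinant is 44.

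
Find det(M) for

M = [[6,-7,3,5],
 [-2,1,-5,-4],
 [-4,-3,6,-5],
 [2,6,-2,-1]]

Expand along row 1:
  + (6) · M_11   where M_11 = det([1 -5 -4; -3 6 -5; 6 -2 -1]) = 269
  − (-7) · M_12   where M_12 = det([-2 -5 -4; -4 6 -5; 2 -2 -1]) = 118
  + (3) · M_13   where M_13 = det([-2 1 -4; -4 -3 -5; 2 6 -1]) = -8
  − (5) · M_14   where M_14 = det([-2 1 -5; -4 -3 6; 2 6 -2]) = 154
det = (+1)·(6)·(269) + (-1)·(-7)·(118) + (+1)·(3)·(-8) + (-1)·(5)·(154) = 1646

det(M) = 1646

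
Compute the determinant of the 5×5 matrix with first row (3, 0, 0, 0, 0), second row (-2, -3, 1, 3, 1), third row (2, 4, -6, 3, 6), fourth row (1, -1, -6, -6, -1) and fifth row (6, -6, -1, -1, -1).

Expand along row 1 (it has 4 zeros):
  + (3) · M_11   where M_11 = det([-3 1 3 1; 4 -6 3 6; -1 -6 -6 -1; -6 -1 -1 -1]) = -35
det = (+1)·(3)·(-35) = -105

-105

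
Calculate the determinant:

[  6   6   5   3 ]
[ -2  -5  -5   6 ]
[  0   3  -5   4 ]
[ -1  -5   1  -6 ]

The determinant is -982.

Expand along row 3 (it has 1 zero):
  − (3) · M_32   where M_32 = det([6 5 3; -2 -5 6; -1 1 -6]) = 33
  + (-5) · M_33   where M_33 = det([6 6 3; -2 -5 6; -1 -5 -6]) = 267
  − (4) · M_34   where M_34 = det([6 6 5; -2 -5 -5; -1 -5 1]) = -113
det = (-1)·(3)·(33) + (+1)·(-5)·(267) + (-1)·(4)·(-113) = -982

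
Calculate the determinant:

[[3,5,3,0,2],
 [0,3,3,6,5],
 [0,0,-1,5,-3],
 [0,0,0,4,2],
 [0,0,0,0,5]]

-180

The matrix is upper triangular, so the determinant is the product of the diagonal entries:
det = (3) · (3) · (-1) · (4) · (5) = -180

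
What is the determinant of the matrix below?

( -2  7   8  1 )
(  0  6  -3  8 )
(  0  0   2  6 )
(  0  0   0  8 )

The determinant is -192.

The matrix is upper triangular, so the determinant is the product of the diagonal entries:
det = (-2) · (6) · (2) · (8) = -192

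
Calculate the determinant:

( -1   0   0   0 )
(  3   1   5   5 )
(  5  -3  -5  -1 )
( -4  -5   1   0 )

Expand along row 1 (it has 3 zeros):
  + (-1) · M_11   where M_11 = det([1 5 5; -3 -5 -1; -5 1 0]) = -114
det = (+1)·(-1)·(-114) = 114

114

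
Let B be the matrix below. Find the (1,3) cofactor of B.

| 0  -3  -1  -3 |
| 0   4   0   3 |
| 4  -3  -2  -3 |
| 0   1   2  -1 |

The cofactor is 28.

Delete row 1 and column 3; the remaining 3×3 submatrix is [0 4 3; 4 -3 -3; 0 1 -1].
Its determinant is 28.
The cofactor carries sign (−1)^(1+3) = +1, so C_{1,3} = +(28) = 28.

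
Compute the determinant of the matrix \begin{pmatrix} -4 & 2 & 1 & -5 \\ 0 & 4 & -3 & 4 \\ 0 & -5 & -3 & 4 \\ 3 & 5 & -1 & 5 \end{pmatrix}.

Expand along column 1 (it has 2 zeros):
  + (-4) · M_11   where M_11 = det([4 -3 4; -5 -3 4; 5 -1 5]) = -99
  − (3) · M_41   where M_41 = det([2 1 -5; 4 -3 4; -5 -3 4]) = 99
det = (+1)·(-4)·(-99) + (-1)·(3)·(99) = 99

The determinant is 99.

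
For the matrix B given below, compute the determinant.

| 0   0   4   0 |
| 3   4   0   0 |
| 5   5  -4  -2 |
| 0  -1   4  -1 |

-4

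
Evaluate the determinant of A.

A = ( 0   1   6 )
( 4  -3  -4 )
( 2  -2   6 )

Expand along column 1:
  − 4 · |1 6; -2 6| = −4·(6 − (-12)) = -72
  + 2 · |1 6; -3 -4| = 2·(-4 − (-18)) = 28
Sum: (-72) + (28) = -44

The determinant is -44.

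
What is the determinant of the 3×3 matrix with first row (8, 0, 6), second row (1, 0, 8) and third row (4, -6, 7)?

Expand along column 2:
  − (-6) · |8 6; 1 8| = −(-6)·(64 − 6) = 348

The determinant is 348.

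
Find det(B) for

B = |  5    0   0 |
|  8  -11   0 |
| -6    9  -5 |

B is lower triangular, so det(B) is the product of the diagonal entries:
det = (5) · (-11) · (-5) = 275

det(B) = 275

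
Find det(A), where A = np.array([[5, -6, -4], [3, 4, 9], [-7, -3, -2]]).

361

Expand along column 1:
  + 5 · |4 9; -3 -2| = 5·(-8 − (-27)) = 95
  − 3 · |-6 -4; -3 -2| = −3·(12 − 12) = 0
  + (-7) · |-6 -4; 4 9| = (-7)·(-54 − (-16)) = 266
Sum: (95) + (0) + (266) = 361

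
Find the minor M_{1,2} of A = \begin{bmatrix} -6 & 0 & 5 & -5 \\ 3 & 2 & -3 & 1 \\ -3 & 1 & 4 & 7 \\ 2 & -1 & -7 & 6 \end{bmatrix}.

Delete row 1 and column 2; the remaining 3×3 submatrix is [3 -3 1; -3 4 7; 2 -7 6].
Its determinant is 136.

The minor is 136.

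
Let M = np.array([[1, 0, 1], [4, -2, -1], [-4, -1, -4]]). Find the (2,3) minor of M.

The minor is -1.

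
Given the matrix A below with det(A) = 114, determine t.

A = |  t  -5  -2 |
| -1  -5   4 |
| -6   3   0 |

t = 6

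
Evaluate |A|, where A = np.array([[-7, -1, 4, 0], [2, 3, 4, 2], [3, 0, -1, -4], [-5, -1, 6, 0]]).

-264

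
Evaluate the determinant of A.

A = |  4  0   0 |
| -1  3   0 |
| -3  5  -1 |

det(A) = -12

A is lower triangular, so det(A) is the product of the diagonal entries:
det = (4) · (3) · (-1) = -12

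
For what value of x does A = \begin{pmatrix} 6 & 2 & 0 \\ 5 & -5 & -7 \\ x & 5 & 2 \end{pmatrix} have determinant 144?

-1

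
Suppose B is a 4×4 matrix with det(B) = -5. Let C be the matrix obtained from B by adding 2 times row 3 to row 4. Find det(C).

Adding a multiple of one row to another leaves the determinant unchanged.
det(C) = (1)·(-5) = -5

det(C) = -5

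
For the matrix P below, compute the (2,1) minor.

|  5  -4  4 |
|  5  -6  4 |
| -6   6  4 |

-40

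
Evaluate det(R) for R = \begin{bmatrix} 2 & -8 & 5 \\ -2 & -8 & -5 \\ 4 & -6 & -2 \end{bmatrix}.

The determinant is 384.

Expand along row 1:
  + 2 · |-8 -5; -6 -2| = 2·(16 − 30) = -28
  − (-8) · |-2 -5; 4 -2| = −(-8)·(4 − (-20)) = 192
  + 5 · |-2 -8; 4 -6| = 5·(12 − (-32)) = 220
Sum: (-28) + (192) + (220) = 384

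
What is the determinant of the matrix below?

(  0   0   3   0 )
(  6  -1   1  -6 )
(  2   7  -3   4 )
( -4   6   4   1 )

-972

Expand along row 1 (it has 3 zeros):
  + (3) · M_13   where M_13 = det([6 -1 -6; 2 7 4; -4 6 1]) = -324
det = (+1)·(3)·(-324) = -972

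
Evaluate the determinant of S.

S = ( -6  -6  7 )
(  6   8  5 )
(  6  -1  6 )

Expand along column 1:
  + (-6) · |8 5; -1 6| = (-6)·(48 − (-5)) = -318
  − 6 · |-6 7; -1 6| = −6·(-36 − (-7)) = 174
  + 6 · |-6 7; 8 5| = 6·(-30 − 56) = -516
Sum: (-318) + (174) + (-516) = -660

The determinant is -660.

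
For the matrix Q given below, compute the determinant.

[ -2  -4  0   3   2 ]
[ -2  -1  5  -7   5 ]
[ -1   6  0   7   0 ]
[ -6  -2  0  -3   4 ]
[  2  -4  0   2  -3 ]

det(Q) = 3650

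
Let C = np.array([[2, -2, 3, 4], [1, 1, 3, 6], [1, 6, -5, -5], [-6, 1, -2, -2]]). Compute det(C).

|C| = -37

Expand along row 1:
  + (2) · M_11   where M_11 = det([1 3 6; 6 -5 -5; 1 -2 -2]) = -21
  − (-2) · M_12   where M_12 = det([1 3 6; 1 -5 -5; -6 -2 -2]) = -96
  + (3) · M_13   where M_13 = det([1 1 6; 1 6 -5; -6 1 -2]) = 247
  − (4) · M_14   where M_14 = det([1 1 3; 1 6 -5; -6 1 -2]) = 136
det = (+1)·(2)·(-21) + (-1)·(-2)·(-96) + (+1)·(3)·(247) + (-1)·(4)·(136) = -37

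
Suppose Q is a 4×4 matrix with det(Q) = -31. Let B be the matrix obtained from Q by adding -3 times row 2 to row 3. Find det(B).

-31

Adding a multiple of one row to another leaves the determinant unchanged.
det(B) = (1)·(-31) = -31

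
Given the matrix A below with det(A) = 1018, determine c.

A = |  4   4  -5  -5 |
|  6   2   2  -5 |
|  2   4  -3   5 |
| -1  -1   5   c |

Expanding along the column containing c, det(A) is linear in c: det(A) = (-68)·c + (610).
Set (-68)·c + (610) = 1018  ⇒  (-68)·c = 408  ⇒  c = -6.

-6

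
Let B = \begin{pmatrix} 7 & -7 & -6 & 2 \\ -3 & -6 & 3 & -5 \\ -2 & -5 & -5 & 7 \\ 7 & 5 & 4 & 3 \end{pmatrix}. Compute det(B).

det(B) = 5180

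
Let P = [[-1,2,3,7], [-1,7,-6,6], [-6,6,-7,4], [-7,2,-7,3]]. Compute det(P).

Expand along row 1:
  + (-1) · M_11   where M_11 = det([7 -6 6; 6 -7 4; 2 -7 3]) = -59
  − (2) · M_12   where M_12 = det([-1 -6 6; -6 -7 4; -7 -7 3]) = 11
  + (3) · M_13   where M_13 = det([-1 7 6; -6 6 4; -7 2 3]) = 100
  − (7) · M_14   where M_14 = det([-1 7 -6; -6 6 -7; -7 2 -7]) = -103
det = (+1)·(-1)·(-59) + (-1)·(2)·(11) + (+1)·(3)·(100) + (-1)·(7)·(-103) = 1058

det(P) = 1058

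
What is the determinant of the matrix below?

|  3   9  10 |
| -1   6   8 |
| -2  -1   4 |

The determinant is 118.

Expand along column 1:
  + 3 · |6 8; -1 4| = 3·(24 − (-8)) = 96
  − (-1) · |9 10; -1 4| = −(-1)·(36 − (-10)) = 46
  + (-2) · |9 10; 6 8| = (-2)·(72 − 60) = -24
Sum: (96) + (46) + (-24) = 118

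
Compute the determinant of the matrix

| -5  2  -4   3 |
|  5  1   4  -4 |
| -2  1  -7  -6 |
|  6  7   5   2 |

686

Expand along row 1:
  + (-5) · M_11   where M_11 = det([1 4 -4; 1 -7 -6; 7 5 2]) = -376
  − (2) · M_12   where M_12 = det([5 4 -4; -2 -7 -6; 6 5 2]) = -176
  + (-4) · M_13   where M_13 = det([5 1 -4; -2 1 -6; 6 7 2]) = 268
  − (3) · M_14   where M_14 = det([5 1 4; -2 1 -7; 6 7 5]) = 158
det = (+1)·(-5)·(-376) + (-1)·(2)·(-176) + (+1)·(-4)·(268) + (-1)·(3)·(158) = 686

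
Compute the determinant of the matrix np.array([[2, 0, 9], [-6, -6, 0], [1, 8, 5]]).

Expand along row 1:
  + 2 · |-6 0; 8 5| = 2·(-30 − 0) = -60
  + 9 · |-6 -6; 1 8| = 9·(-48 − (-6)) = -378
Sum: (-60) + (-378) = -438

-438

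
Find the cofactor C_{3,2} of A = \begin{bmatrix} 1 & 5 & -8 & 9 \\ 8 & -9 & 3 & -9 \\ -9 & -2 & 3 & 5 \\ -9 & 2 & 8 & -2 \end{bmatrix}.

Delete row 3 and column 2; the remaining 3×3 submatrix is [1 -8 9; 8 3 -9; -9 8 -2].
Its determinant is 109.
The cofactor carries sign (−1)^(3+2) = −1, so C_{3,2} = −(109) = -109.

The cofactor is -109.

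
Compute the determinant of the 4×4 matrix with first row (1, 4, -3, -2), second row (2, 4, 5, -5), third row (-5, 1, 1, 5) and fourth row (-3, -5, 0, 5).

Expand along row 4 (it has 1 zero):
  − (-3) · M_41   where M_41 = det([4 -3 -2; 4 5 -5; 1 1 5]) = 197
  + (-5) · M_42   where M_42 = det([1 -3 -2; 2 5 -5; -5 1 5]) = -69
  + (5) · M_44   where M_44 = det([1 4 -3; 2 4 5; -5 1 1]) = -175
det = (-1)·(-3)·(197) + (+1)·(-5)·(-69) + (+1)·(5)·(-175) = 61

61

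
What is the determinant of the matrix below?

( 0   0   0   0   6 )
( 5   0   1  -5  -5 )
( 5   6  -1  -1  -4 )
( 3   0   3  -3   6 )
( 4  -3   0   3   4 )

3888

Expand along row 1 (it has 4 zeros):
  + (6) · M_15   where M_15 = det([5 0 1 -5; 5 6 -1 -1; 3 0 3 -3; 4 -3 0 3]) = 648
det = (+1)·(6)·(648) = 3888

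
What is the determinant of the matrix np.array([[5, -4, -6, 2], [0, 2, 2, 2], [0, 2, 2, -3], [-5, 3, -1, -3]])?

Expand along column 1 (it has 2 zeros):
  + (5) · M_11   where M_11 = det([2 2 2; 2 2 -3; 3 -1 -3]) = -40
  − (-5) · M_41   where M_41 = det([-4 -6 2; 2 2 2; 2 2 -3]) = -20
det = (+1)·(5)·(-40) + (-1)·(-5)·(-20) = -300

The determinant is -300.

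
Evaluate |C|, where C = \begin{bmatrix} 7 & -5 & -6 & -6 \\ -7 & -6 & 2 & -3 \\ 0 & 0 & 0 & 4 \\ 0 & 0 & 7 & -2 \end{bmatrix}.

C is block upper-triangular with a 2×2 block and a 2×2 block on the diagonal, so its determinant equals the product of the determinants of the diagonal blocks.
det of the 2×2 block = -77
det of the 2×2 block = -28
det = (-77)·(-28) = 2156

2156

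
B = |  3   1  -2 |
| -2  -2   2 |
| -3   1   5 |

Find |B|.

Expand along row 1:
  + 3 · |-2 2; 1 5| = 3·(-10 − 2) = -36
  − 1 · |-2 2; -3 5| = −1·(-10 − (-6)) = 4
  + (-2) · |-2 -2; -3 1| = (-2)·(-2 − 6) = 16
Sum: (-36) + (4) + (16) = -16

-16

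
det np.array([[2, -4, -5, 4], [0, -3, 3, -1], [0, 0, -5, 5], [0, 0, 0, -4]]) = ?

The matrix is upper triangular, so the determinant is the product of the diagonal entries:
det = (2) · (-3) · (-5) · (-4) = -120

-120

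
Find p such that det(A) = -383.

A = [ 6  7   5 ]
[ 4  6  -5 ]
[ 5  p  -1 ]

Expanding along the column containing p, det(A) is linear in p: det(A) = (50)·p + (-333).
Set (50)·p + (-333) = -383  ⇒  (50)·p = -50  ⇒  p = -1.

-1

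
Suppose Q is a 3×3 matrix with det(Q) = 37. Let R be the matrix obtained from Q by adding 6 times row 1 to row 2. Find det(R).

Adding a multiple of one row to another leaves the determinant unchanged.
det(R) = (1)·(37) = 37

37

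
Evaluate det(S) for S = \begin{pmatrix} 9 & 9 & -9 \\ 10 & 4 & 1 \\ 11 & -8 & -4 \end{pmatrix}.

The determinant is 1503.

Expand along column 1:
  + 9 · |4 1; -8 -4| = 9·(-16 − (-8)) = -72
  − 10 · |9 -9; -8 -4| = −10·(-36 − 72) = 1080
  + 11 · |9 -9; 4 1| = 11·(9 − (-36)) = 495
Sum: (-72) + (1080) + (495) = 1503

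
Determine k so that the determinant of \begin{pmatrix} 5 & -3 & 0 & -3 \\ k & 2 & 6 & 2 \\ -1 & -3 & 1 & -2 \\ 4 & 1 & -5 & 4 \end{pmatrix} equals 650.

Expanding along the row containing k, det(A) is linear in k: det(A) = (24)·k + (506).
Set (24)·k + (506) = 650  ⇒  (24)·k = 144  ⇒  k = 6.

k = 6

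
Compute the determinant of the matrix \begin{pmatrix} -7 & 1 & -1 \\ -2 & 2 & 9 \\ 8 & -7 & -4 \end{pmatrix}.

Expand along column 1:
  + (-7) · |2 9; -7 -4| = (-7)·(-8 − (-63)) = -385
  − (-2) · |1 -1; -7 -4| = −(-2)·(-4 − 7) = -22
  + 8 · |1 -1; 2 9| = 8·(9 − (-2)) = 88
Sum: (-385) + (-22) + (88) = -319

-319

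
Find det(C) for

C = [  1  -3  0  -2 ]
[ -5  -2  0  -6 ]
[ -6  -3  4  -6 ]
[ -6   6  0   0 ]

Expand along column 3 (it has 3 zeros):
  + (4) · M_33   where M_33 = det([1 -3 -2; -5 -2 -6; -6 6 0]) = 12
det = (+1)·(4)·(12) = 48

The determinant is 48.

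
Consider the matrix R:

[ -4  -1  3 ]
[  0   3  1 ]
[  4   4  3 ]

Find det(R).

-60

Expand along row 2:
  + 3 · |-4 3; 4 3| = 3·(-12 − 12) = -72
  − 1 · |-4 -1; 4 4| = −1·(-16 − (-4)) = 12
Sum: (-72) + (12) = -60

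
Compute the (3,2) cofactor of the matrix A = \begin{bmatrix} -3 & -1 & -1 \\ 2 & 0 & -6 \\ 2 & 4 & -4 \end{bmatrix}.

-20

Delete row 3 and column 2; the remaining 2×2 submatrix is [-3 -1; 2 -6].
Its determinant is (-3)·(-6) − (-1)·2 = 20.
The cofactor carries sign (−1)^(3+2) = −1, so C_{3,2} = −(20) = -20.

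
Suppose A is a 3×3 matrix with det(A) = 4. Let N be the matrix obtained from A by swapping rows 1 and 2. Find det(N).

Swapping two rows multiplies the determinant by −1.
det(N) = (-1)·(4) = -4

-4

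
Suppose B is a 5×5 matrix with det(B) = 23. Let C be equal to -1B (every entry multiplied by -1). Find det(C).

For a 5×5 matrix, det(-1B) = (-1)^5·det(B) = -1·det(B).
det(C) = (-1)·(23) = -23

The determinant is -23.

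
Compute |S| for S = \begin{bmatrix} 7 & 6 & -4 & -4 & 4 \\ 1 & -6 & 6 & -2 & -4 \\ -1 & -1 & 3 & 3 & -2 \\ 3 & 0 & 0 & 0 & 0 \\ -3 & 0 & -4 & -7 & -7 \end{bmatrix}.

det(S) = 3264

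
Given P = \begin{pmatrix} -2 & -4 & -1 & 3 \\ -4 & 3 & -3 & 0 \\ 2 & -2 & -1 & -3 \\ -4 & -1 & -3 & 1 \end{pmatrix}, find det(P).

-40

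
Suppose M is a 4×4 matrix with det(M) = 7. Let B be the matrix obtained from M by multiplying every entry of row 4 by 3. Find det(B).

Scaling one row by 3 multiplies the determinant by 3.
det(B) = (3)·(7) = 21

21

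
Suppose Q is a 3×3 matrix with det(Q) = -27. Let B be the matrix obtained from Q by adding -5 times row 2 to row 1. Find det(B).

|B| = -27

Adding a multiple of one row to another leaves the determinant unchanged.
det(B) = (1)·(-27) = -27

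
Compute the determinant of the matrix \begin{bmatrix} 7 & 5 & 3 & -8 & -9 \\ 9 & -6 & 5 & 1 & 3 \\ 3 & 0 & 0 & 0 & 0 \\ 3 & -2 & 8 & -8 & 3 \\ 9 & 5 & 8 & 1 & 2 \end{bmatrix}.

-17994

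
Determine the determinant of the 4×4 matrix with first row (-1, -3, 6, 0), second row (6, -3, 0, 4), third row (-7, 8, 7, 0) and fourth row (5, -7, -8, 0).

Expand along column 4 (it has 3 zeros):
  + (4) · M_24   where M_24 = det([-1 -3 6; -7 8 7; 5 -7 -8]) = 132
det = (+1)·(4)·(132) = 528

528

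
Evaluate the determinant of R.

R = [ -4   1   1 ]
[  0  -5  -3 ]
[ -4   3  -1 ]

Expand along column 1:
  + (-4) · |-5 -3; 3 -1| = (-4)·(5 − (-9)) = -56
  + (-4) · |1 1; -5 -3| = (-4)·(-3 − (-5)) = -8
Sum: (-56) + (-8) = -64

-64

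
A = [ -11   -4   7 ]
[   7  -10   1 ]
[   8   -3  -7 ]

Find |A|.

Expand along row 1:
  + (-11) · |-10 1; -3 -7| = (-11)·(70 − (-3)) = -803
  − (-4) · |7 1; 8 -7| = −(-4)·(-49 − 8) = -228
  + 7 · |7 -10; 8 -3| = 7·(-21 − (-80)) = 413
Sum: (-803) + (-228) + (413) = -618

-618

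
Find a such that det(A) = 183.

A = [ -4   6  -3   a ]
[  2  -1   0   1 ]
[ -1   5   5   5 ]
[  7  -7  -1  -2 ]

Expanding along the row containing a, det(A) is linear in a: det(A) = (-26)·a + (157).
Set (-26)·a + (157) = 183  ⇒  (-26)·a = 26  ⇒  a = -1.

a = -1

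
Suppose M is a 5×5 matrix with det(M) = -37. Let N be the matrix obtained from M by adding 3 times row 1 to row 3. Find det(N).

-37

Adding a multiple of one row to another leaves the determinant unchanged.
det(N) = (1)·(-37) = -37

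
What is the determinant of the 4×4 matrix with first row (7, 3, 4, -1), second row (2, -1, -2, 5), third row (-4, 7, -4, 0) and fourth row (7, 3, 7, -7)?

The determinant is -339.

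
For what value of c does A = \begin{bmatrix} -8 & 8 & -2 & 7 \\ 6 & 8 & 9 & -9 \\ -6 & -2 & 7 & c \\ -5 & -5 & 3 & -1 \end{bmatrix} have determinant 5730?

c = 2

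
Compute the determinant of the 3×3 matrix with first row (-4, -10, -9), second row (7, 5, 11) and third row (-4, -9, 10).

931

Expand along column 1:
  + (-4) · |5 11; -9 10| = (-4)·(50 − (-99)) = -596
  − 7 · |-10 -9; -9 10| = −7·(-100 − 81) = 1267
  + (-4) · |-10 -9; 5 11| = (-4)·(-110 − (-45)) = 260
Sum: (-596) + (1267) + (260) = 931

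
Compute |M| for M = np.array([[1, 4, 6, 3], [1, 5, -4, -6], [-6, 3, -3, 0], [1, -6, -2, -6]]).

Expand along row 3 (it has 1 zero):
  + (-6) · M_31   where M_31 = det([4 6 3; 5 -4 -6; -6 -2 -6]) = 342
  − (3) · M_32   where M_32 = det([1 6 3; 1 -4 -6; 1 -2 -6]) = 18
  + (-3) · M_33   where M_33 = det([1 4 3; 1 5 -6; 1 -6 -6]) = -99
det = (+1)·(-6)·(342) + (-1)·(3)·(18) + (+1)·(-3)·(-99) = -1809

|M| = -1809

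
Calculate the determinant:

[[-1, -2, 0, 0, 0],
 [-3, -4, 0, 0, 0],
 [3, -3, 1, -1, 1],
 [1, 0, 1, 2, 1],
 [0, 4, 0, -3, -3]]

18

The matrix is block lower-triangular with a 2×2 block and a 3×3 block on the diagonal, so its determinant equals the product of the determinants of the diagonal blocks.
det of the 2×2 block = -2
det of the 3×3 block = -9
det = (-2)·(-9) = 18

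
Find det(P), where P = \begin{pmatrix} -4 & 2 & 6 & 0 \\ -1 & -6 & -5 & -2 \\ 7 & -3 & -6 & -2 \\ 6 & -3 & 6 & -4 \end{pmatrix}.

Expand along row 1 (it has 1 zero):
  + (-4) · M_11   where M_11 = det([-6 -5 -2; -3 -6 -2; -3 6 -4]) = -114
  − (2) · M_12   where M_12 = det([-1 -5 -2; 7 -6 -2; 6 6 -4]) = -272
  + (6) · M_13   where M_13 = det([-1 -6 -2; 7 -3 -2; 6 -3 -4]) = -96
det = (+1)·(-4)·(-114) + (-1)·(2)·(-272) + (+1)·(6)·(-96) = 424

424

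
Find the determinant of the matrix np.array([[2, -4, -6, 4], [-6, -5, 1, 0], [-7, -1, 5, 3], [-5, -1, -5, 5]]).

-1716

Expand along row 2 (it has 1 zero):
  − (-6) · M_21   where M_21 = det([-4 -6 4; -1 5 3; -1 -5 5]) = -132
  + (-5) · M_22   where M_22 = det([2 -6 4; -7 5 3; -5 -5 5]) = 200
  − (1) · M_23   where M_23 = det([2 -4 4; -7 -1 3; -5 -1 5]) = -76
det = (-1)·(-6)·(-132) + (+1)·(-5)·(200) + (-1)·(1)·(-76) = -1716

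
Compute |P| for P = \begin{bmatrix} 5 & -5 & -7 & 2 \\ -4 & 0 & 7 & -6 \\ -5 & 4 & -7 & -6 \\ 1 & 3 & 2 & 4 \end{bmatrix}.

|P| = -508

Expand along row 2 (it has 1 zero):
  − (-4) · M_21   where M_21 = det([-5 -7 2; 4 -7 -6; 3 2 4]) = 376
  − (7) · M_23   where M_23 = det([5 -5 2; -5 4 -6; 1 3 4]) = 62
  + (-6) · M_24   where M_24 = det([5 -5 -7; -5 4 -7; 1 3 2]) = 263
det = (-1)·(-4)·(376) + (-1)·(7)·(62) + (+1)·(-6)·(263) = -508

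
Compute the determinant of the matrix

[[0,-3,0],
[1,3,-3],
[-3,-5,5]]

The determinant is -12.

Expand along row 1:
  − (-3) · |1 -3; -3 5| = −(-3)·(5 − 9) = -12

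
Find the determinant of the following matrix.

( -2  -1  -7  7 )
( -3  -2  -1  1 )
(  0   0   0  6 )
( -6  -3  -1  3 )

Expand along row 3 (it has 3 zeros):
  − (6) · M_34   where M_34 = det([-2 -1 -7; -3 -2 -1; -6 -3 -1]) = 20
det = (-1)·(6)·(20) = -120

-120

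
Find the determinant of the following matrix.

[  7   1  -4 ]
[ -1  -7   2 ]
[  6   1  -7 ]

170

Expand along column 1:
  + 7 · |-7 2; 1 -7| = 7·(49 − 2) = 329
  − (-1) · |1 -4; 1 -7| = −(-1)·(-7 − (-4)) = -3
  + 6 · |1 -4; -7 2| = 6·(2 − 28) = -156
Sum: (329) + (-3) + (-156) = 170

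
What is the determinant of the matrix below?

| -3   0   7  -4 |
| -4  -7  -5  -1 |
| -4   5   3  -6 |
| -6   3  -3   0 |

Expand along row 1 (it has 1 zero):
  + (-3) · M_11   where M_11 = det([-7 -5 -1; 5 3 -6; 3 -3 0]) = 240
  + (7) · M_13   where M_13 = det([-4 -7 -1; -4 5 -6; -6 3 0]) = -342
  − (-4) · M_14   where M_14 = det([-4 -7 -5; -4 5 3; -6 3 -3]) = 216
det = (+1)·(-3)·(240) + (+1)·(7)·(-342) + (-1)·(-4)·(216) = -2250

-2250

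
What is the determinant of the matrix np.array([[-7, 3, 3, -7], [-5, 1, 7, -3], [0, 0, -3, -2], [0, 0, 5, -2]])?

The matrix is block upper-triangular with a 2×2 block and a 2×2 block on the diagonal, so its determinant equals the product of the determinants of the diagonal blocks.
det of the 2×2 block = 8
det of the 2×2 block = 16
det = (8)·(16) = 128

128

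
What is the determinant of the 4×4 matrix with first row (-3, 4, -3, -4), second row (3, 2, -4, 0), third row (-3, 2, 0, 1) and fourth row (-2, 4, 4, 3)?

Expand along row 2 (it has 1 zero):
  − (3) · M_21   where M_21 = det([4 -3 -4; 2 0 1; 4 4 3]) = -42
  + (2) · M_22   where M_22 = det([-3 -3 -4; -3 0 1; -2 4 3]) = 39
  − (-4) · M_23   where M_23 = det([-3 4 -4; -3 2 1; -2 4 3]) = 54
det = (-1)·(3)·(-42) + (+1)·(2)·(39) + (-1)·(-4)·(54) = 420

420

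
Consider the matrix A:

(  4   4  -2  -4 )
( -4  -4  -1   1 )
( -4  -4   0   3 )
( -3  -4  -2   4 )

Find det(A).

12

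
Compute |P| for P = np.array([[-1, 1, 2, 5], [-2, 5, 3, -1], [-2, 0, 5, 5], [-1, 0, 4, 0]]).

-53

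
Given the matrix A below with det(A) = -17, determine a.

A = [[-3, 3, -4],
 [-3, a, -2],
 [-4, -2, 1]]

2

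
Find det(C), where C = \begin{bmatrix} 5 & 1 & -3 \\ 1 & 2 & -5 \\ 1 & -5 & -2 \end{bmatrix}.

-127

Expand along row 1:
  + 5 · |2 -5; -5 -2| = 5·(-4 − 25) = -145
  − 1 · |1 -5; 1 -2| = −1·(-2 − (-5)) = -3
  + (-3) · |1 2; 1 -5| = (-3)·(-5 − 2) = 21
Sum: (-145) + (-3) + (21) = -127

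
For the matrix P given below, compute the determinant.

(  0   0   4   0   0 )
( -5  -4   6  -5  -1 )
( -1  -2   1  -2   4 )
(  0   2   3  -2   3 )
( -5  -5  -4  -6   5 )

Expand along row 1 (it has 4 zeros):
  + (4) · M_13   where M_13 = det([-5 -4 -5 -1; -1 -2 -2 4; 0 2 -2 3; -5 -5 -6 5]) = -45
det = (+1)·(4)·(-45) = -180

|P| = -180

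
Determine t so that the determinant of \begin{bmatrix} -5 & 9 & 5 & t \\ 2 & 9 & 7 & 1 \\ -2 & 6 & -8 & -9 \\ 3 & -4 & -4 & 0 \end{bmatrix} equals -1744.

Expanding along the column containing t, det(M) is linear in t: det(M) = (470)·t + (1076).
Set (470)·t + (1076) = -1744  ⇒  (470)·t = -2820  ⇒  t = -6.

-6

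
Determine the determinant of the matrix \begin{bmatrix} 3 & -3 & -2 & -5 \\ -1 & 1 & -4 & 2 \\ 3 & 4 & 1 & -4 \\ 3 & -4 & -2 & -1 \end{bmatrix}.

The determinant is 409.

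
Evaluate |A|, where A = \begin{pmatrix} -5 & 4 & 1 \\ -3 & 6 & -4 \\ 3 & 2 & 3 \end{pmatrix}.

Expand along column 1:
  + (-5) · |6 -4; 2 3| = (-5)·(18 − (-8)) = -130
  − (-3) · |4 1; 2 3| = −(-3)·(12 − 2) = 30
  + 3 · |4 1; 6 -4| = 3·(-16 − 6) = -66
Sum: (-130) + (30) + (-66) = -166

The determinant is -166.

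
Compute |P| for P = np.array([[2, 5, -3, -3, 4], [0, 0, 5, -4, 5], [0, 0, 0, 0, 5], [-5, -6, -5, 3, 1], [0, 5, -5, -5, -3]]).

Expand along row 3 (it has 4 zeros):
  + (5) · M_35   where M_35 = det([2 5 -3 -3; 0 0 5 -4; -5 -6 -5 3; 0 5 -5 -5]) = -140
det = (+1)·(5)·(-140) = -700

|P| = -700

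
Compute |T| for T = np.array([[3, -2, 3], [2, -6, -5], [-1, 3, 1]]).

det(T) = 21

Expand along row 1:
  + 3 · |-6 -5; 3 1| = 3·(-6 − (-15)) = 27
  − (-2) · |2 -5; -1 1| = −(-2)·(2 − 5) = -6
  + 3 · |2 -6; -1 3| = 3·(6 − 6) = 0
Sum: (27) + (-6) + (0) = 21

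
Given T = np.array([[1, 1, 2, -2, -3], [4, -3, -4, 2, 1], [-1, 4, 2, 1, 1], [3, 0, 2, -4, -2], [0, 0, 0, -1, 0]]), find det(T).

Expand along row 5 (it has 4 zeros):
  − (-1) · M_54   where M_54 = det([1 1 2 -3; 4 -3 -4 1; -1 4 2 1; 3 0 2 -2]) = 104
det = (-1)·(-1)·(104) = 104

|T| = 104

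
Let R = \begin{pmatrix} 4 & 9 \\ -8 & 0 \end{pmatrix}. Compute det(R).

|R| = 72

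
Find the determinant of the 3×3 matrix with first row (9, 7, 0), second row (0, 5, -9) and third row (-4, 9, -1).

The determinant is 936.

Expand along row 1:
  + 9 · |5 -9; 9 -1| = 9·(-5 − (-81)) = 684
  − 7 · |0 -9; -4 -1| = −7·(0 − 36) = 252
Sum: (684) + (252) = 936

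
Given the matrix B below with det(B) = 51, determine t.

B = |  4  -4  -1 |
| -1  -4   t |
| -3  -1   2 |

t = 5

Expanding along the row containing t, det(B) is linear in t: det(B) = (16)·t + (-29).
Set (16)·t + (-29) = 51  ⇒  (16)·t = 80  ⇒  t = 5.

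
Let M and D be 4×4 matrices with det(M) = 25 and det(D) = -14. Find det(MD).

det(MD) = det(M)·det(D) = (25)·(-14) = -350

-350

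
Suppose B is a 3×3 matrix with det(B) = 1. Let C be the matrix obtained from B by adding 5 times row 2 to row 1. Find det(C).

The determinant is 1.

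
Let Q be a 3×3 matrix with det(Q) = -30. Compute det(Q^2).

det(Q^2) = (det Q)^2 = (-30)^2 = 900

The determinant is 900.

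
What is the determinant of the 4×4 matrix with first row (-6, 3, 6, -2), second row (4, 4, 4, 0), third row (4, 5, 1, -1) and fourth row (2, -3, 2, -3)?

Expand along row 2 (it has 1 zero):
  − (4) · M_21   where M_21 = det([3 6 -2; 5 1 -1; -3 2 -3]) = 79
  + (4) · M_22   where M_22 = det([-6 6 -2; 4 1 -1; 2 2 -3]) = 54
  − (4) · M_23   where M_23 = det([-6 3 -2; 4 5 -1; 2 -3 -3]) = 182
det = (-1)·(4)·(79) + (+1)·(4)·(54) + (-1)·(4)·(182) = -828

-828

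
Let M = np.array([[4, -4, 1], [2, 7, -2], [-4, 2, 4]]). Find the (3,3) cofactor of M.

36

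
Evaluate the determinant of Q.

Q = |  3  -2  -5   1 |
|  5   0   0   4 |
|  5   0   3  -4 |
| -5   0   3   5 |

Expand along column 2 (it has 3 zeros):
  − (-2) · M_12   where M_12 = det([5 0 4; 5 3 -4; -5 3 5]) = 255
det = (-1)·(-2)·(255) = 510

The determinant is 510.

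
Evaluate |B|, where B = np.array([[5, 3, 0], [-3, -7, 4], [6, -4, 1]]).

det(B) = 126

Expand along row 1:
  + 5 · |-7 4; -4 1| = 5·(-7 − (-16)) = 45
  − 3 · |-3 4; 6 1| = −3·(-3 − 24) = 81
Sum: (45) + (81) = 126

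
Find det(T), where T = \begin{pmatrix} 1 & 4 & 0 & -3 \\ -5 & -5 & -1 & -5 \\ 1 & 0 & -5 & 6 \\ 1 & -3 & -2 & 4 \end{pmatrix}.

320

Expand along row 1 (it has 1 zero):
  + (1) · M_11   where M_11 = det([-5 -1 -5; 0 -5 6; -3 -2 4]) = 133
  − (4) · M_12   where M_12 = det([-5 -1 -5; 1 -5 6; 1 -2 4]) = 23
  − (-3) · M_14   where M_14 = det([-5 -5 -1; 1 0 -5; 1 -3 -2]) = 93
det = (+1)·(1)·(133) + (-1)·(4)·(23) + (-1)·(-3)·(93) = 320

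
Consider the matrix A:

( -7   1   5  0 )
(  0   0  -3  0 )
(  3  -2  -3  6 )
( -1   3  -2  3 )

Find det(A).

det(A) = 459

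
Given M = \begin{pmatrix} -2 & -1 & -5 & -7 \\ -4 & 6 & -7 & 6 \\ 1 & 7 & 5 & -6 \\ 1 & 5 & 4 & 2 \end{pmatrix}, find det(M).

Expand along row 1:
  + (-2) · M_11   where M_11 = det([6 -7 6; 7 5 -6; 5 4 2]) = 530
  − (-1) · M_12   where M_12 = det([-4 -7 6; 1 5 -6; 1 4 2]) = -86
  + (-5) · M_13   where M_13 = det([-4 6 6; 1 7 -6; 1 5 2]) = -236
  − (-7) · M_14   where M_14 = det([-4 6 -7; 1 7 5; 1 5 4]) = 8
det = (+1)·(-2)·(530) + (-1)·(-1)·(-86) + (+1)·(-5)·(-236) + (-1)·(-7)·(8) = 90

90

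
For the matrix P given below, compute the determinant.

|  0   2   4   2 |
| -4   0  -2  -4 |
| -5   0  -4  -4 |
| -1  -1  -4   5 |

|P| = -72

Expand along column 2 (it has 2 zeros):
  − (2) · M_12   where M_12 = det([-4 -2 -4; -5 -4 -4; -1 -4 5]) = 22
  + (-1) · M_42   where M_42 = det([0 4 2; -4 -2 -4; -5 -4 -4]) = 28
det = (-1)·(2)·(22) + (+1)·(-1)·(28) = -72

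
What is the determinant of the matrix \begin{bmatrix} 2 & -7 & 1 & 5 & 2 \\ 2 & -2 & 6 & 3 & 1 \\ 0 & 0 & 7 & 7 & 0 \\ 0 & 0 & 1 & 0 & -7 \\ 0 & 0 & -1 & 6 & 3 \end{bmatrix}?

The matrix is block upper-triangular with a 2×2 block and a 3×3 block on the diagonal, so its determinant equals the product of the determinants of the diagonal blocks.
det of the 2×2 block = 10
det of the 3×3 block = 322
det = (10)·(322) = 3220

3220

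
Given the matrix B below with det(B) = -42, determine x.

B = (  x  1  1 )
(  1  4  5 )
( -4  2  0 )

Expanding along the column containing x, det(B) is linear in x: det(B) = (-10)·x + (-2).
Set (-10)·x + (-2) = -42  ⇒  (-10)·x = -40  ⇒  x = 4.

4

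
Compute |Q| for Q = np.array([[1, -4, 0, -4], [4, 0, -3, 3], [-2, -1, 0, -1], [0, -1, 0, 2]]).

-81

Expand along column 3 (it has 3 zeros):
  − (-3) · M_23   where M_23 = det([1 -4 -4; -2 -1 -1; 0 -1 2]) = -27
det = (-1)·(-3)·(-27) = -81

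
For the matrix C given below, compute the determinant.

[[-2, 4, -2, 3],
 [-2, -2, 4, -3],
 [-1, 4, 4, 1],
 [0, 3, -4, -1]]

Expand along row 4 (it has 1 zero):
  + (3) · M_42   where M_42 = det([-2 -2 3; -2 4 -3; -1 4 1]) = -54
  − (-4) · M_43   where M_43 = det([-2 4 3; -2 -2 -3; -1 4 1]) = -30
  + (-1) · M_44   where M_44 = det([-2 4 -2; -2 -2 4; -1 4 4]) = 84
det = (+1)·(3)·(-54) + (-1)·(-4)·(-30) + (+1)·(-1)·(84) = -366

The determinant is -366.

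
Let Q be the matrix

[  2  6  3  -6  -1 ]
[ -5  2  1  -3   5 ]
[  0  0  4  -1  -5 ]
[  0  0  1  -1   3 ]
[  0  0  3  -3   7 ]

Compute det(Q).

|Q| = 204

Q is block upper-triangular with a 2×2 block and a 3×3 block on the diagonal, so its determinant equals the product of the determinants of the diagonal blocks.
det of the 2×2 block = 34
det of the 3×3 block = 6
det = (34)·(6) = 204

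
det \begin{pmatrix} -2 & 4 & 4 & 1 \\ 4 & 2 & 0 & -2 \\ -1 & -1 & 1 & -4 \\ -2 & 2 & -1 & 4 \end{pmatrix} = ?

222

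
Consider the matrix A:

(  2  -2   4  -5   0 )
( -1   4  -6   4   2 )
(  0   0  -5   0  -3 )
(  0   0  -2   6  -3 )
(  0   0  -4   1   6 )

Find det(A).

A is block upper-triangular with a 2×2 block and a 3×3 block on the diagonal, so its determinant equals the product of the determinants of the diagonal blocks.
det of the 2×2 block = 6
det of the 3×3 block = -261
det = (6)·(-261) = -1566

-1566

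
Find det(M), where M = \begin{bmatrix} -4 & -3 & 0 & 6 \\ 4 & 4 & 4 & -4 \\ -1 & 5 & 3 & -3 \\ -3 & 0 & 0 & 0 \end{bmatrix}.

|M| = -144

Expand along row 4 (it has 3 zeros):
  − (-3) · M_41   where M_41 = det([-3 0 6; 4 4 -4; 5 3 -3]) = -48
det = (-1)·(-3)·(-48) = -144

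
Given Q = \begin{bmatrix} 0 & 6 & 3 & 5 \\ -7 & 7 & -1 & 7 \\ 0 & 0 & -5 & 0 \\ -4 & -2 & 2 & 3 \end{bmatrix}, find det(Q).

Expand along row 3 (it has 3 zeros):
  + (-5) · M_33   where M_33 = det([0 6 5; -7 7 7; -4 -2 3]) = 168
det = (+1)·(-5)·(168) = -840

-840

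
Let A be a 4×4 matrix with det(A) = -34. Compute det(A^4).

1336336

det(A^4) = (det A)^4 = (-34)^4 = 1336336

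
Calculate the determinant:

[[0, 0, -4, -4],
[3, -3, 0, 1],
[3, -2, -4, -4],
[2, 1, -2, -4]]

Expand along row 1 (it has 2 zeros):
  + (-4) · M_13   where M_13 = det([3 -3 1; 3 -2 -4; 2 1 -4]) = 31
  − (-4) · M_14   where M_14 = det([3 -3 0; 3 -2 -4; 2 1 -2]) = 30
det = (+1)·(-4)·(31) + (-1)·(-4)·(30) = -4

-4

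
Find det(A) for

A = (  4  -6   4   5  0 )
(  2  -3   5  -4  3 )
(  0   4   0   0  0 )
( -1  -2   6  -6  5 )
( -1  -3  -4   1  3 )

-2592

Expand along row 3 (it has 4 zeros):
  − (4) · M_32   where M_32 = det([4 4 5 0; 2 5 -4 3; -1 6 -6 5; -1 -4 1 3]) = 648
det = (-1)·(4)·(648) = -2592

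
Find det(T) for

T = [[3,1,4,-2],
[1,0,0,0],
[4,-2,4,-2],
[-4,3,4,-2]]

Expand along row 2 (it has 3 zeros):
  − (1) · M_21   where M_21 = det([1 4 -2; -2 4 -2; 3 4 -2]) = 0
det = (-1)·(1)·(0) = 0

The determinant is 0.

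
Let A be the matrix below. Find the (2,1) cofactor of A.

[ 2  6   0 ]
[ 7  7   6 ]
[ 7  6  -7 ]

42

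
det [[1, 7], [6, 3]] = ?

det = 1·3 − 7·6 = 3 − 42 = -39

-39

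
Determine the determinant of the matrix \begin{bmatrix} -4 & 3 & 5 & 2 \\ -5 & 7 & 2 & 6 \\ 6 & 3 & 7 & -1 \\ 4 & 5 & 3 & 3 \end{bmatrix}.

Expand along row 1:
  + (-4) · M_11   where M_11 = det([7 2 6; 3 7 -1; 5 3 3]) = -16
  − (3) · M_12   where M_12 = det([-5 2 6; 6 7 -1; 4 3 3]) = -224
  + (5) · M_13   where M_13 = det([-5 7 6; 6 3 -1; 4 5 3]) = -116
  − (2) · M_14   where M_14 = det([-5 7 2; 6 3 7; 4 5 3]) = 236
det = (+1)·(-4)·(-16) + (-1)·(3)·(-224) + (+1)·(5)·(-116) + (-1)·(2)·(236) = -316

The determinant is -316.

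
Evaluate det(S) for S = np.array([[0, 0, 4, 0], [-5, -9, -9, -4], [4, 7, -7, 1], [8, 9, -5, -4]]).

Expand along row 1 (it has 3 zeros):
  + (4) · M_13   where M_13 = det([-5 -9 -4; 4 7 1; 8 9 -4]) = 49
det = (+1)·(4)·(49) = 196

196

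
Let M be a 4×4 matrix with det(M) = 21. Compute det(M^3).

det(M^3) = (det M)^3 = (21)^3 = 9261

The determinant is 9261.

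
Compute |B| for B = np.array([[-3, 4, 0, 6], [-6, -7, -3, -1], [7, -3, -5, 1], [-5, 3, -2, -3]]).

3312

Expand along row 1 (it has 1 zero):
  + (-3) · M_11   where M_11 = det([-7 -3 -1; -3 -5 1; 3 -2 -3]) = -122
  − (4) · M_12   where M_12 = det([-6 -3 -1; 7 -5 1; -5 -2 -3]) = -111
  − (6) · M_14   where M_14 = det([-6 -7 -3; 7 -3 -5; -5 3 -2]) = -417
det = (+1)·(-3)·(-122) + (-1)·(4)·(-111) + (-1)·(6)·(-417) = 3312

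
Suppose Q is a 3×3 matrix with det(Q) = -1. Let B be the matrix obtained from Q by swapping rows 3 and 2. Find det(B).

1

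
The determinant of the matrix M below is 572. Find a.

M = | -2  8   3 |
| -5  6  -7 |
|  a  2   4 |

Expanding along the row containing a, det(M) is linear in a: det(M) = (-74)·a + (54).
Set (-74)·a + (54) = 572  ⇒  (-74)·a = 518  ⇒  a = -7.

a = -7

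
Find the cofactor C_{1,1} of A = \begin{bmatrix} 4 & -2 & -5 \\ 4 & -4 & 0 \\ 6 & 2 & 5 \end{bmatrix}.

Delete row 1 and column 1; the remaining 2×2 submatrix is [-4 0; 2 5].
Its determinant is (-4)·5 − 0·2 = -20.
The cofactor carries sign (−1)^(1+1) = +1, so C_{1,1} = +(-20) = -20.

The cofactor is -20.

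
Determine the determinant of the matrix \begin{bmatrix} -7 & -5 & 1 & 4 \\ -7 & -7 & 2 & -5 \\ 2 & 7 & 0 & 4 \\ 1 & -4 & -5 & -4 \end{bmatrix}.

The determinant is -1248.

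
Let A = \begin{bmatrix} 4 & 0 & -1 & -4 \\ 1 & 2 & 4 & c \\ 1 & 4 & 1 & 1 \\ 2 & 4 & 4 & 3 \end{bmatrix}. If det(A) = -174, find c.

Expanding along the row containing c, det(A) is linear in c: det(A) = (52)·c + (-174).
Set (52)·c + (-174) = -174  ⇒  (52)·c = 0  ⇒  c = 0.

0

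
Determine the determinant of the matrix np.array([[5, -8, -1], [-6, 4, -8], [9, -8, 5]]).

104

Expand along row 1:
  + 5 · |4 -8; -8 5| = 5·(20 − 64) = -220
  − (-8) · |-6 -8; 9 5| = −(-8)·(-30 − (-72)) = 336
  + (-1) · |-6 4; 9 -8| = (-1)·(48 − 36) = -12
Sum: (-220) + (336) + (-12) = 104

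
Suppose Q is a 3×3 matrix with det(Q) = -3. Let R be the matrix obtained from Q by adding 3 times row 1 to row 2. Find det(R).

det(R) = -3

Adding a multiple of one row to another leaves the determinant unchanged.
det(R) = (1)·(-3) = -3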